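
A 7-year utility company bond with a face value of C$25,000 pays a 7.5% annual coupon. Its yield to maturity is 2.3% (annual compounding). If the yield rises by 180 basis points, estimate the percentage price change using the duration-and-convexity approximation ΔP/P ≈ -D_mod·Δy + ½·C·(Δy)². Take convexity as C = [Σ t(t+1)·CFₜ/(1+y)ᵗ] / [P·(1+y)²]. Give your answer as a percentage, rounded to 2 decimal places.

With y = 0.023:
  t   CF        PV=CF/(1+0.023)^t    t·PV        t(t+1)·PV
  1     1,875.00     1,832.8446     1,832.8446       3,665.6891
  2     1,875.00     1,791.6369     3,583.2739      10,749.8216
  3     1,875.00     1,751.3557     5,254.0672      21,016.2689
  4     1,875.00     1,711.9802     6,847.9208      34,239.6040
  5     1,875.00     1,673.4899     8,367.4497      50,204.6979
  6     1,875.00     1,635.8650     9,815.1902      68,706.3315
  7    26,875.00    22,920.2335   160,441.6342   1,283,533.0738
  Σ                 33,317.4059   196,142.3805   1,472,115.4867
P = 33,317.4059; D_Mac = 5.88708 yrs; D_mod = 5.75473 yrs; C = 42.22012.
Duration effect: -5.75473 × (+0.018) = -0.103585
Convexity effect: 0.5 × 42.22012 × (0.018)² = +0.0068397
ΔP/P ≈ -0.103585 + 0.0068397 = -0.096745 = -9.6745%.

-9.67%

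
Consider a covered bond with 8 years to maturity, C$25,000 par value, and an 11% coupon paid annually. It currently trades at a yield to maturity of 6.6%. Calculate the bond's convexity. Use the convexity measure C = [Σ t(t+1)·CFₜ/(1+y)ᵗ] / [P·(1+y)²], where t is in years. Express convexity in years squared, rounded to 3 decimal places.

With y = 0.066:
  t   CF        PV=CF/(1+0.066)^t    t·PV        t(t+1)·PV
  1     2,750.00     2,579.7373     2,579.7373       5,159.4747
  2     2,750.00     2,420.0163     4,840.0325      14,520.0976
  3     2,750.00     2,270.1841     6,810.5523      27,242.2093
  4     2,750.00     2,129.6286     8,518.5145      42,592.5724
  5     2,750.00     1,997.7754     9,988.8772      59,933.2633
  6     2,750.00     1,874.0858    11,244.5147      78,711.6028
  7     2,750.00     1,758.0542    12,306.3794      98,451.0354
  8    27,750.00    16,641.9936   133,135.9486   1,198,223.5372
  Σ                 31,671.4753   189,424.5566   1,524,833.7927
P = 31,671.4753.
Convexity = Σ t(t+1)·PV / [P·(1+y)²] = 1,524,833.7927 / (31,671.4753 × 1.136356) = 42.36818.

42.368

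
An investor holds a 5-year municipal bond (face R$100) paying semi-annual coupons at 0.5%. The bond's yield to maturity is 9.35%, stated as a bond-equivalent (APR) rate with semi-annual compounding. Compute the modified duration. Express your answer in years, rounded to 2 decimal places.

Periodic yield y = 0.04675. First find Macaulay duration:
  t   CF        PV=CF/(1+0.04675)^t    t·PV
  1         0.25         0.2388         0.2388
  2         0.25         0.2282         0.4563
  3         0.25         0.2180         0.6539
  4         0.25         0.2082         0.8330
  5         0.25         0.1989         0.9947
  6         0.25         0.1901         1.1403
  7         0.25         0.1816         1.2710
  8         0.25         0.1735         1.3877
  9         0.25         0.1657         1.4914
  10      100.25        63.4826       634.8260
  Σ                     65.2856       643.2931
P = 65.2856; Macaulay duration = 643.2931 / 65.2856 = 9.85353 half-year periods = 4.92676 years.
Modified duration = D_Mac / (1 + y) = 4.92676 / 1.04675 = 4.70673 years.

4.71 years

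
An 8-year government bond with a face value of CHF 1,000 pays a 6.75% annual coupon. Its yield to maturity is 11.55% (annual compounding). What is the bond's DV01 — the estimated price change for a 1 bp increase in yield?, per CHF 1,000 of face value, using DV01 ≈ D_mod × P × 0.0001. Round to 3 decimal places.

Periodic yield y = 0.1155.
  t   CF        PV=CF/(1+0.1155)^t    t·PV
  1        67.50        60.5110        60.5110
  2        67.50        54.2456       108.4912
  3        67.50        48.6290       145.8869
  4        67.50        43.5939       174.3755
  5        67.50        39.0801       195.4006
  6        67.50        35.0337       210.2024
  7        67.50        31.4063       219.8441
  8     1,067.50       445.2575     3,562.0604
  Σ                    757.7571     4,676.7720
P = 757.7571; D_Mac = 6.17186 yrs; D_mod = 5.53282 yrs.
DV01 ≈ 5.53282 × 757.7571 × 0.0001 = 0.419253.

CHF 0.419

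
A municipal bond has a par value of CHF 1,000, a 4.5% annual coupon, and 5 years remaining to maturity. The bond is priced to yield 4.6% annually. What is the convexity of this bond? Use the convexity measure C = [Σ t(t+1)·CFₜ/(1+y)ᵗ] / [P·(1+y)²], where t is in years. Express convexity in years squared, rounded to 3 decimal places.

24.413

With y = 0.046:
  t   CF        PV=CF/(1+0.046)^t    t·PV        t(t+1)·PV
  1        45.00        43.0210        43.0210          86.0421
  2        45.00        41.1291        82.2582         246.7746
  3        45.00        39.3204       117.9611         471.8443
  4        45.00        37.5912       150.3647         751.8233
  5     1,045.00       834.5606     4,172.8029      25,036.8174
  Σ                    995.6222     4,566.4079      26,593.3016
P = 995.6222.
Convexity = Σ t(t+1)·PV / [P·(1+y)²] = 26,593.3016 / (995.6222 × 1.094116) = 24.41262.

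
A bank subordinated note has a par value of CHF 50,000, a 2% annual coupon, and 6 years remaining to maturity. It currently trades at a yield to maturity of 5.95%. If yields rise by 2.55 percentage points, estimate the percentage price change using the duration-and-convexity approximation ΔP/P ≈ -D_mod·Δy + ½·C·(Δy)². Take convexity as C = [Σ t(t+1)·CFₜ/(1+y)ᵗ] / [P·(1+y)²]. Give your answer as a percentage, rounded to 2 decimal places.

-12.53%

With y = 0.0595:
  t   CF        PV=CF/(1+0.0595)^t    t·PV        t(t+1)·PV
  1     1,000.00       943.8414       943.8414       1,887.6829
  2     1,000.00       890.8367     1,781.6733       5,345.0199
  3     1,000.00       840.8085     2,522.4256      10,089.7025
  4     1,000.00       793.5899     3,174.3598      15,871.7989
  5     1,000.00       749.0231     3,745.1154      22,470.6921
  6    51,000.00    36,054.9095   216,329.4570   1,514,306.1991
  Σ                 40,273.0092   228,496.8725   1,569,971.0954
P = 40,273.0092; D_Mac = 5.67370 yrs; D_mod = 5.35507 yrs; C = 34.72767.
Duration effect: -5.35507 × (+0.0255) = -0.136554
Convexity effect: 0.5 × 34.72767 × (0.0255)² = +0.0112908
ΔP/P ≈ -0.136554 + 0.0112908 = -0.125263 = -12.5263%.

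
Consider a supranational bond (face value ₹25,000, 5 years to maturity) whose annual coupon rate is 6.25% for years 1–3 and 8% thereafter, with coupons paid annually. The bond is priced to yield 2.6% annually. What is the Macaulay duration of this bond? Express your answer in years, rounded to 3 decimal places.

Periodic yield y = 0.026. Discount each cash flow and weight by its year:
  t   CF        PV=CF/(1+0.026)^t    t·PV
  1     1,562.50     1,522.9045     1,522.9045
  2     1,562.50     1,484.3124     2,968.6247
  3     1,562.50     1,446.6982     4,340.0946
  4     2,000.00     1,804.8477     7,219.3907
  5    27,000.00    23,747.9956   118,739.9781
  Σ                 30,006.7583   134,790.9926
Price P = Σ PV = 30,006.7583.
Macaulay duration = Σ(t·PV) / P = 134,790.9926 / 30,006.7583 = 4.49202 years.

4.492 years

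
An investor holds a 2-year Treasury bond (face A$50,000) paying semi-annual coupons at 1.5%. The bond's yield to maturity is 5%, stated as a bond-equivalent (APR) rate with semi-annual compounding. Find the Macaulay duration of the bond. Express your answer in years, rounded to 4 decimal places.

Periodic yield y = 0.025. Discount each cash flow and weight by its period:
  t   CF        PV=CF/(1+0.025)^t    t·PV
  1       375.00       365.8537       365.8537
  2       375.00       356.9304       713.8608
  3       375.00       348.2248     1,044.6743
  4    50,375.00    45,637.2637   182,549.0549
  Σ                 46,708.2726   184,673.4437
Price P = Σ PV = 46,708.2726.
Macaulay duration = Σ(t·PV) / P = 184,673.4437 / 46,708.2726 = 3.95376 half-year periods.
In years: 3.95376 / 2 = 1.97688 years.

1.9769 years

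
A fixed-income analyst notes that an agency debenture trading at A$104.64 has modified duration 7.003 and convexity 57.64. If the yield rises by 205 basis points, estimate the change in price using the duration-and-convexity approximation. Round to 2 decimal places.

-A$13.75

Duration effect: -D_mod·Δy = -7.003 × (+0.0205) = -0.1435615
Convexity effect: ½·C·(Δy)² = 0.5 × 57.64 × (0.0205)² = +0.012111605
ΔP/P ≈ -0.1435615 + 0.012111605 = -0.131449895
ΔP ≈ 104.64 × (-0.131449895) = -13.7549170128.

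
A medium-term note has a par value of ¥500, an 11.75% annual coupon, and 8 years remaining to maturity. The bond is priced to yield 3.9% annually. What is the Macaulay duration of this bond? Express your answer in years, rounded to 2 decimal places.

6.08 years

Periodic yield y = 0.039. Discount each cash flow and weight by its year:
  t   CF        PV=CF/(1+0.039)^t    t·PV
  1        58.75        56.5448        56.5448
  2        58.75        54.4223       108.8446
  3        58.75        52.3795       157.1385
  4        58.75        50.4134       201.6535
  5        58.75        48.5210       242.6052
  6        58.75        46.6998       280.1985
  7        58.75        44.9468       314.6278
  8       558.75       411.4273     3,291.4188
  Σ                    765.3549     4,653.0315
Price P = Σ PV = 765.3549.
Macaulay duration = Σ(t·PV) / P = 4,653.0315 / 765.3549 = 6.07957 years.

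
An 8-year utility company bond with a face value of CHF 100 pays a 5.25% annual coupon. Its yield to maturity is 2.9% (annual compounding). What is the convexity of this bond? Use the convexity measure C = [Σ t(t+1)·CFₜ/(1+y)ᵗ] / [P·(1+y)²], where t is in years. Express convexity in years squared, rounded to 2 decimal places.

With y = 0.029:
  t   CF        PV=CF/(1+0.029)^t    t·PV        t(t+1)·PV
  1         5.25         5.1020         5.1020          10.2041
  2         5.25         4.9583         9.9165          29.7495
  3         5.25         4.8185        14.4555          57.8222
  4         5.25         4.6827        18.7309          93.6543
  5         5.25         4.5507        22.7537         136.5223
  6         5.25         4.4225        26.5350         185.7447
  7         5.25         4.2979        30.0850         240.6798
  8       105.25        83.7335       669.8678       6,028.8101
  Σ                    116.5661       797.4464       6,783.1870
P = 116.5661.
Convexity = Σ t(t+1)·PV / [P·(1+y)²] = 6,783.1870 / (116.5661 × 1.058841) = 54.95799.

54.96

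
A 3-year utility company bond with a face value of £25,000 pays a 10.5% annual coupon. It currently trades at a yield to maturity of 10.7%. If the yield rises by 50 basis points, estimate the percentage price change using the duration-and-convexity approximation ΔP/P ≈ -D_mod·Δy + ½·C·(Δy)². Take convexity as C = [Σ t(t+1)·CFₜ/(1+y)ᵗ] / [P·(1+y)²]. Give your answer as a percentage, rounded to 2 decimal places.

With y = 0.107:
  t   CF        PV=CF/(1+0.107)^t    t·PV        t(t+1)·PV
  1     2,625.00     2,371.2737     2,371.2737       4,742.5474
  2     2,625.00     2,142.0720     4,284.1440      12,852.4320
  3    27,625.00    20,363.8282    61,091.4845     244,365.9382
  Σ                 24,877.1739    67,746.9023     261,960.9177
P = 24,877.1739; D_Mac = 2.72326 yrs; D_mod = 2.46003 yrs; C = 8.59291.
Duration effect: -2.46003 × (+0.005) = -0.012300
Convexity effect: 0.5 × 8.59291 × (0.005)² = +0.0001074
ΔP/P ≈ -0.012300 + 0.0001074 = -0.012193 = -1.2193%.

-1.22%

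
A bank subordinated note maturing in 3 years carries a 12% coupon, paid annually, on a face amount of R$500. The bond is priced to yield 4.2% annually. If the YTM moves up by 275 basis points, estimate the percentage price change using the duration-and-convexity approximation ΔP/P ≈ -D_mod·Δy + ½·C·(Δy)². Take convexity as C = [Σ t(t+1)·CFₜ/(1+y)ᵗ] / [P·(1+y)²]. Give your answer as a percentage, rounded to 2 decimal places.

With y = 0.042:
  t   CF        PV=CF/(1+0.042)^t    t·PV        t(t+1)·PV
  1        60.00        57.5816        57.5816         115.1631
  2        60.00        55.2606       110.5213         331.5638
  3       560.00       494.9768     1,484.9305       5,939.7220
  Σ                    607.8190     1,653.0333       6,386.4489
P = 607.8190; D_Mac = 2.71961 yrs; D_mod = 2.60999 yrs; C = 9.67720.
Duration effect: -2.60999 × (+0.0275) = -0.071775
Convexity effect: 0.5 × 9.67720 × (0.0275)² = +0.0036592
ΔP/P ≈ -0.071775 + 0.0036592 = -0.068116 = -6.8116%.

-6.81%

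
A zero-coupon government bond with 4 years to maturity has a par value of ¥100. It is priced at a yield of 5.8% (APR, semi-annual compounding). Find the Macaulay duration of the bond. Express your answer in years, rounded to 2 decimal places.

4.00 years

A zero-coupon bond has a single cash flow at maturity, so its Macaulay duration equals its maturity: 4 years.
(Equivalently: 8 semi-annual periods ÷ 2 = 4 years.)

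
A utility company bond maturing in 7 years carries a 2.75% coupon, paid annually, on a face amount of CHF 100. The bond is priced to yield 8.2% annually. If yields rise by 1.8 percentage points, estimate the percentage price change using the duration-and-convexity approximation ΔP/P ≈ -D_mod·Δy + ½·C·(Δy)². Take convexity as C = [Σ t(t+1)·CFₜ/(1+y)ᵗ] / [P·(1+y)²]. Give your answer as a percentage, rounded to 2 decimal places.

-9.87%

With y = 0.082:
  t   CF        PV=CF/(1+0.082)^t    t·PV        t(t+1)·PV
  1         2.75         2.5416         2.5416           5.0832
  2         2.75         2.3490         4.6979          14.0938
  3         2.75         2.1710         6.5129          26.0515
  4         2.75         2.0064         8.0257          40.1286
  5         2.75         1.8544         9.2718          55.6311
  6         2.75         1.7138        10.2830          71.9811
  7       102.75        59.1822       414.2753       3,314.2024
  Σ                     71.8183       455.6083       3,527.1717
P = 71.8183; D_Mac = 6.34390 yrs; D_mod = 5.86312 yrs; C = 41.95046.
Duration effect: -5.86312 × (+0.018) = -0.105536
Convexity effect: 0.5 × 41.95046 × (0.018)² = +0.0067960
ΔP/P ≈ -0.105536 + 0.0067960 = -0.098740 = -9.8740%.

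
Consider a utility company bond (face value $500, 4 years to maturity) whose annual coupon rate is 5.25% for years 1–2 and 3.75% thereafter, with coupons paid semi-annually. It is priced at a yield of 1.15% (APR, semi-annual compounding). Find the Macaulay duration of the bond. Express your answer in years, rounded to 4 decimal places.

Periodic yield y = 0.00575. Discount each cash flow and weight by its period:
  t   CF        PV=CF/(1+0.00575)^t    t·PV
  1       13.125        13.0500        13.0500
  2       13.125        12.9754        25.9507
  3       13.125        12.9012        38.7035
  4       13.125        12.8274        51.3097
  5        9.375         9.1101        45.5503
  6        9.375         9.0580        54.3478
  7        9.375         9.0062        63.0433
  8      509.375       486.5386     3,892.3088
  Σ                    565.4667     4,184.2640
Price P = Σ PV = 565.4667.
Macaulay duration = Σ(t·PV) / P = 4,184.2640 / 565.4667 = 7.39966 half-year periods.
In years: 7.39966 / 2 = 3.69983 years.

3.6998 years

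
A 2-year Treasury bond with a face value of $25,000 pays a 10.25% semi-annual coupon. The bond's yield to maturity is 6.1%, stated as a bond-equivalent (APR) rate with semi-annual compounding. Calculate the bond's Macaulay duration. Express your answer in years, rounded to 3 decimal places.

Periodic yield y = 0.0305. Discount each cash flow and weight by its period:
  t   CF        PV=CF/(1+0.0305)^t    t·PV
  1     1,281.25     1,243.3285     1,243.3285
  2     1,281.25     1,206.5293     2,413.0587
  3     1,281.25     1,170.8193     3,512.4580
  4    26,281.25    23,305.2643    93,221.0573
  Σ                 26,925.9415   100,389.9025
Price P = Σ PV = 26,925.9415.
Macaulay duration = Σ(t·PV) / P = 100,389.9025 / 26,925.9415 = 3.72837 half-year periods.
In years: 3.72837 / 2 = 1.86419 years.

1.864 years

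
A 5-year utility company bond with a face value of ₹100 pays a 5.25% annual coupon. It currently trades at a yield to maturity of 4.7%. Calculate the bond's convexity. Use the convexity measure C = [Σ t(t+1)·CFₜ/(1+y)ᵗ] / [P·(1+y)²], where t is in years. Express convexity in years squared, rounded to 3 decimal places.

23.970

With y = 0.047:
  t   CF        PV=CF/(1+0.047)^t    t·PV        t(t+1)·PV
  1         5.25         5.0143         5.0143          10.0287
  2         5.25         4.7892         9.5785          28.7354
  3         5.25         4.5742        13.7227          54.8909
  4         5.25         4.3689        17.4756          87.3781
  5       105.25        83.6544       418.2719       2,509.6315
  Σ                    102.4011       464.0631       2,690.6645
P = 102.4011.
Convexity = Σ t(t+1)·PV / [P·(1+y)²] = 2,690.6645 / (102.4011 × 1.096209) = 23.96965.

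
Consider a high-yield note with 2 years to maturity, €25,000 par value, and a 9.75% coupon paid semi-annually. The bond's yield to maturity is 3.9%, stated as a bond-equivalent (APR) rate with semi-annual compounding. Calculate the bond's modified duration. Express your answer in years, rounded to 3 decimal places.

Periodic yield y = 0.0195. First find Macaulay duration:
  t   CF        PV=CF/(1+0.0195)^t    t·PV
  1     1,218.75     1,195.4389     1,195.4389
  2     1,218.75     1,172.5738     2,345.1475
  3     1,218.75     1,150.1459     3,450.4377
  4    26,218.75    24,269.6248    97,078.4991
  Σ                 27,787.7834   104,069.5233
P = 27,787.7834; Macaulay duration = 104,069.5233 / 27,787.7834 = 3.74515 half-year periods = 1.87258 years.
Modified duration = D_Mac / (1 + y) = 1.87258 / 1.0195 = 1.83676 years.

1.837 years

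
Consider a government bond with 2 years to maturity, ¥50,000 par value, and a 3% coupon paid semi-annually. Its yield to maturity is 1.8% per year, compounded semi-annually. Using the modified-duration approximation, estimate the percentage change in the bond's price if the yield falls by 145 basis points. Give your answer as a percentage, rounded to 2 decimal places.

Periodic yield y = 0.009. Modified duration first:
  t   CF        PV=CF/(1+0.009)^t    t·PV
  1       750.00       743.3102       743.3102
  2       750.00       736.6801     1,473.3602
  3       750.00       730.1091     2,190.3273
  4    50,750.00    48,963.3791   195,853.5162
  Σ                 51,173.4785   200,260.5139
P = 51,173.4785; D_Mac = 3.91337 half-year periods = 1.95668 yrs; D_mod = 1.95668/(1+0.009) = 1.93923 yrs.
ΔP/P ≈ -D_mod · Δy = -1.93923 × (-0.0145) = +0.028119 = +2.8119%.

+2.81%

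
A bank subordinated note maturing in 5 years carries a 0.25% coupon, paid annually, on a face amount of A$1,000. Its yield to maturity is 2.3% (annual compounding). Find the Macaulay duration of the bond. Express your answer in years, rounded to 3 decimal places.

4.974 years

Periodic yield y = 0.023. Discount each cash flow and weight by its year:
  t   CF        PV=CF/(1+0.023)^t    t·PV
  1         2.50         2.4438         2.4438
  2         2.50         2.3888         4.7777
  3         2.50         2.3351         7.0054
  4         2.50         2.2826         9.1306
  5     1,002.50       894.7593     4,473.7964
  Σ                    904.2097     4,497.1539
Price P = Σ PV = 904.2097.
Macaulay duration = Σ(t·PV) / P = 4,497.1539 / 904.2097 = 4.97357 years.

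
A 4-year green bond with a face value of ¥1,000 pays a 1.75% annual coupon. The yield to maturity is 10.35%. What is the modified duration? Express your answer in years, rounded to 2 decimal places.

3.51 years

Periodic yield y = 0.1035. First find Macaulay duration:
  t   CF        PV=CF/(1+0.1035)^t    t·PV
  1        17.50        15.8586        15.8586
  2        17.50        14.3712        28.7424
  3        17.50        13.0233        39.0699
  4     1,017.50       686.1911     2,744.7643
  Σ                    729.4442     2,828.4353
P = 729.4442; Macaulay duration = 2,828.4353 / 729.4442 = 3.87752 years.
Modified duration = D_Mac / (1 + y) = 3.87752 / 1.1035 = 3.51384 years.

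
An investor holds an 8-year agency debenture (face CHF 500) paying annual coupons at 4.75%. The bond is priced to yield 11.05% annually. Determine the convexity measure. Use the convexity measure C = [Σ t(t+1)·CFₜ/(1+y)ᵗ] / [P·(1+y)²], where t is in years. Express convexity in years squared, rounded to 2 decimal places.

With y = 0.1105:
  t   CF        PV=CF/(1+0.1105)^t    t·PV        t(t+1)·PV
  1        23.75        21.3868        21.3868          42.7735
  2        23.75        19.2587        38.5174         115.5521
  3        23.75        17.3423        52.0270         208.1082
  4        23.75        15.6167        62.4668         312.3341
  5        23.75        14.0628        70.3138         421.8830
  6        23.75        12.6635        75.9807         531.8651
  7        23.75        11.4034        79.8237         638.5894
  8       523.75       226.4517     1,811.6134      16,304.5204
  Σ                    338.1858     2,212.1296      18,575.6258
P = 338.1858.
Convexity = Σ t(t+1)·PV / [P·(1+y)²] = 18,575.6258 / (338.1858 × 1.233210) = 44.54008.

44.54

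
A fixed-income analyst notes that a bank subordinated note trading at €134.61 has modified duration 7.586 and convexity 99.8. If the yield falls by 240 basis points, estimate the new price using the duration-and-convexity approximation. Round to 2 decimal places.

Duration effect: -D_mod·Δy = -7.586 × (-0.024) = +0.182064
Convexity effect: ½·C·(Δy)² = 0.5 × 99.8 × (-0.024)² = +0.0287424
ΔP/P ≈ +0.182064 + 0.0287424 = +0.2108064
New price ≈ 134.61 × (1 + 0.2108064) = 162.986649504.

€162.99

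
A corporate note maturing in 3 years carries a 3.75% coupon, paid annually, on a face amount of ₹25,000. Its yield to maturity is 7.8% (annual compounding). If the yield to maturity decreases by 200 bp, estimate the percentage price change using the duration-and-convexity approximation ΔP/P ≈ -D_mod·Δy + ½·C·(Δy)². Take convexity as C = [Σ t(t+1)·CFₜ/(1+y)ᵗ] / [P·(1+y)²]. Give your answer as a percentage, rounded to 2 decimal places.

With y = 0.078:
  t   CF        PV=CF/(1+0.078)^t    t·PV        t(t+1)·PV
  1       937.50       869.6660       869.6660       1,739.3321
  2       937.50       806.7403     1,613.4806       4,840.4418
  3    25,937.50    20,704.8377    62,114.5132     248,458.0530
  Σ                 22,381.2441    64,597.6599     255,037.8269
P = 22,381.2441; D_Mac = 2.88624 yrs; D_mod = 2.67740 yrs; C = 9.80580.
Duration effect: -2.67740 × (-0.02) = +0.053548
Convexity effect: 0.5 × 9.80580 × (-0.02)² = +0.0019612
ΔP/P ≈ +0.053548 + 0.0019612 = +0.055509 = +5.5509%.

+5.55%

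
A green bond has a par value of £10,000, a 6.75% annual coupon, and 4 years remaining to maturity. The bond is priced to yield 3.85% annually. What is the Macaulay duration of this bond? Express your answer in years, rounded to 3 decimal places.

3.656 years

Periodic yield y = 0.0385. Discount each cash flow and weight by its year:
  t   CF        PV=CF/(1+0.0385)^t    t·PV
  1       675.00       649.9759       649.9759
  2       675.00       625.8796     1,251.7591
  3       675.00       602.6765     1,808.0296
  4    10,675.00     9,177.8695    36,711.4782
  Σ                 11,056.4016    40,421.2428
Price P = Σ PV = 11,056.4016.
Macaulay duration = Σ(t·PV) / P = 40,421.2428 / 11,056.4016 = 3.65591 years.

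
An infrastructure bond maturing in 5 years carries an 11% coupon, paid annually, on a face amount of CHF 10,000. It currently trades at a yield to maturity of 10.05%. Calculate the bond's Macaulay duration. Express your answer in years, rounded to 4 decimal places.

Periodic yield y = 0.1005. Discount each cash flow and weight by its year:
  t   CF        PV=CF/(1+0.1005)^t    t·PV
  1     1,100.00       999.5457       999.5457
  2     1,100.00       908.2650     1,816.5301
  3     1,100.00       825.3203     2,475.9610
  4     1,100.00       749.9503     2,999.8013
  5    11,100.00     6,876.5839    34,382.9194
  Σ                 10,359.6652    42,674.7574
Price P = Σ PV = 10,359.6652.
Macaulay duration = Σ(t·PV) / P = 42,674.7574 / 10,359.6652 = 4.11932 years.

4.1193 years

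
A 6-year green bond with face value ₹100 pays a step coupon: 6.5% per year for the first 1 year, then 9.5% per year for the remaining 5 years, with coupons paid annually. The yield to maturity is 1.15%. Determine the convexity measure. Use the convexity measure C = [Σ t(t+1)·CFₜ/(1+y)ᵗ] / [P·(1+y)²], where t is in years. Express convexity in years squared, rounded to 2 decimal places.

With y = 0.0115:
  t   CF        PV=CF/(1+0.0115)^t    t·PV        t(t+1)·PV
  1         6.50         6.4261         6.4261          12.8522
  2         9.50         9.2852        18.5704          55.7113
  3         9.50         9.1796        27.5389         110.1558
  4         9.50         9.0753        36.3011         181.5056
  5         9.50         8.9721        44.8605         269.1630
  6       109.50       102.2395       613.4371       4,294.0598
  Σ                    145.1779       747.1342       4,923.4477
P = 145.1779.
Convexity = Σ t(t+1)·PV / [P·(1+y)²] = 4,923.4477 / (145.1779 × 1.023132) = 33.14646.

33.15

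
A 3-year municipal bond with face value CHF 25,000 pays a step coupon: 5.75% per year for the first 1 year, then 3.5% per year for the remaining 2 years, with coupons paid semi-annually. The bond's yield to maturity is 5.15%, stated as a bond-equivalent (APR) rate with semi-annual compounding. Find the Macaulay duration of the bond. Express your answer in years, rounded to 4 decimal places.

Periodic yield y = 0.02575. Discount each cash flow and weight by its period:
  t   CF        PV=CF/(1+0.02575)^t    t·PV
  1       718.75       700.7068       700.7068
  2       718.75       683.1165     1,366.2331
  3       437.50       405.3718     1,216.1153
  4       437.50       395.1955     1,580.7819
  5       437.50       385.2746     1,926.3732
  6    25,437.50    21,838.6241   131,031.7445
  Σ                 24,408.2893   137,821.9548
Price P = Σ PV = 24,408.2893.
Macaulay duration = Σ(t·PV) / P = 137,821.9548 / 24,408.2893 = 5.64652 half-year periods.
In years: 5.64652 / 2 = 2.82326 years.

2.8233 years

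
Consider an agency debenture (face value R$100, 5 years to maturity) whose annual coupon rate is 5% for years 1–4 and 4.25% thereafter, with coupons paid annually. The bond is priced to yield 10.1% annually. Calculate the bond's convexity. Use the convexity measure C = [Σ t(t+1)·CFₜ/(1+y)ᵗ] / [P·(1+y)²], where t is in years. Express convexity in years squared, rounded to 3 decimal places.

21.381

With y = 0.101:
  t   CF        PV=CF/(1+0.101)^t    t·PV        t(t+1)·PV
  1         5.00         4.5413         4.5413           9.0827
  2         5.00         4.1247         8.2495          24.7484
  3         5.00         3.7463        11.2390          44.9562
  4         5.00         3.4027        13.6107          68.0535
  5       104.25        64.4376       322.1881       1,933.1285
  Σ                     80.2527       359.8286       2,079.9692
P = 80.2527.
Convexity = Σ t(t+1)·PV / [P·(1+y)²] = 2,079.9692 / (80.2527 × 1.212201) = 21.38074.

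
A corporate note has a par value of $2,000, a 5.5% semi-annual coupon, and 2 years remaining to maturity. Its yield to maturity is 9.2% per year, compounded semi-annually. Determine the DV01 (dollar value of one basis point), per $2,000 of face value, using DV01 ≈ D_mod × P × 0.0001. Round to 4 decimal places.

$0.3424

Periodic yield y = 0.046.
  t   CF        PV=CF/(1+0.046)^t    t·PV
  1        55.00        52.5813        52.5813
  2        55.00        50.2689       100.5378
  3        55.00        48.0582       144.1746
  4     2,055.00     1,716.6632     6,866.6527
  Σ                  1,867.5715     7,163.9463
P = 1,867.5715; D_Mac = 3.83597 half-year periods = 1.91798 yrs; D_mod = 1.83364 yrs.
DV01 ≈ 1.83364 × 1,867.5715 × 0.0001 = 0.342445.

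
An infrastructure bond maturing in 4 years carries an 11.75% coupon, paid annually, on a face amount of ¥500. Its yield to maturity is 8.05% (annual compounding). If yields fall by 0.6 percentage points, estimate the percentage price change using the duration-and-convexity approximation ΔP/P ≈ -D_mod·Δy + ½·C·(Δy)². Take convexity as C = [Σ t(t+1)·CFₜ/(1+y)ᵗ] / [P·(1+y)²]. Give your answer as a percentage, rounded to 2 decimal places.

+1.94%

With y = 0.0805:
  t   CF        PV=CF/(1+0.0805)^t    t·PV        t(t+1)·PV
  1        58.75        54.3730        54.3730         108.7460
  2        58.75        50.3221       100.6441         301.9323
  3        58.75        46.5729       139.7188         558.8752
  4       558.75       409.9383     1,639.7530       8,198.7652
  Σ                    561.2062     1,934.4889       9,168.3186
P = 561.2062; D_Mac = 3.44702 yrs; D_mod = 3.19021 yrs; C = 13.99322.
Duration effect: -3.19021 × (-0.006) = +0.019141
Convexity effect: 0.5 × 13.99322 × (-0.006)² = +0.0002519
ΔP/P ≈ +0.019141 + 0.0002519 = +0.019393 = +1.9393%.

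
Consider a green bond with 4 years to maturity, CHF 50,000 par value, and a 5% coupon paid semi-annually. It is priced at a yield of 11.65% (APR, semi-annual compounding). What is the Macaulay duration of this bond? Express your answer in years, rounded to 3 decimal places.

Periodic yield y = 0.05825. Discount each cash flow and weight by its period:
  t   CF        PV=CF/(1+0.05825)^t    t·PV
  1     1,250.00     1,181.1954     1,181.1954
  2     1,250.00     1,116.1780     2,232.3560
  3     1,250.00     1,054.7394     3,164.2183
  4     1,250.00       996.6827     3,986.7307
  5     1,250.00       941.8216     4,709.1078
  6     1,250.00       889.9802     5,339.8813
  7     1,250.00       840.9924     5,886.9468
  8    51,250.00    32,582.7437   260,661.9498
  Σ                 39,604.3334   287,162.3860
Price P = Σ PV = 39,604.3334.
Macaulay duration = Σ(t·PV) / P = 287,162.3860 / 39,604.3334 = 7.25078 half-year periods.
In years: 7.25078 / 2 = 3.62539 years.

3.625 years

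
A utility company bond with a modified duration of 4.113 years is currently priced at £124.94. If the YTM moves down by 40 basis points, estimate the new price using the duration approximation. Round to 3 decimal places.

£126.996

Duration approximation: ΔP/P ≈ -D_mod · Δy = -4.113 × (-0.004) = +0.016452.
New price ≈ 124.94 × (1 + 0.016452) = 126.99551288.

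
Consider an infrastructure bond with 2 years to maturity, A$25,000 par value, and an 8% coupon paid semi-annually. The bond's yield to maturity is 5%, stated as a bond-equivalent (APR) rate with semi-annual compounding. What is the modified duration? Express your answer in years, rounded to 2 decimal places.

1.84 years

Periodic yield y = 0.025. First find Macaulay duration:
  t   CF        PV=CF/(1+0.025)^t    t·PV
  1     1,000.00       975.6098       975.6098
  2     1,000.00       951.8144     1,903.6288
  3     1,000.00       928.5994     2,785.7982
  4    26,000.00    23,554.7168    94,218.8671
  Σ                 26,410.7403    99,883.9038
P = 26,410.7403; Macaulay duration = 99,883.9038 / 26,410.7403 = 3.78194 half-year periods = 1.89097 years.
Modified duration = D_Mac / (1 + y) = 1.89097 / 1.025 = 1.84485 years.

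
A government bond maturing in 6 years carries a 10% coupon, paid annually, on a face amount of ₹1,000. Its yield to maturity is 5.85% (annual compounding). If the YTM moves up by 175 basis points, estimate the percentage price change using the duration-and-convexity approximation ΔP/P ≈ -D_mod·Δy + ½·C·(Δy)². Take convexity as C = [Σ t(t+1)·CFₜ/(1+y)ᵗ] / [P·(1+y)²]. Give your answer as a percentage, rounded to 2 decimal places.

-7.68%

With y = 0.0585:
  t   CF        PV=CF/(1+0.0585)^t    t·PV        t(t+1)·PV
  1       100.00        94.4733        94.4733         188.9466
  2       100.00        89.2521       178.5041         535.5124
  3       100.00        84.3194       252.9581       1,011.8326
  4       100.00        79.6593       318.6372       1,593.1862
  5       100.00        75.2568       376.2839       2,257.7037
  6     1,100.00       782.0734     4,692.4404      32,847.0825
  Σ                  1,205.0343     5,913.2971      38,434.2640
P = 1,205.0343; D_Mac = 4.90716 yrs; D_mod = 4.63596 yrs; C = 28.46672.
Duration effect: -4.63596 × (+0.0175) = -0.081129
Convexity effect: 0.5 × 28.46672 × (0.0175)² = +0.0043590
ΔP/P ≈ -0.081129 + 0.0043590 = -0.076770 = -7.6770%.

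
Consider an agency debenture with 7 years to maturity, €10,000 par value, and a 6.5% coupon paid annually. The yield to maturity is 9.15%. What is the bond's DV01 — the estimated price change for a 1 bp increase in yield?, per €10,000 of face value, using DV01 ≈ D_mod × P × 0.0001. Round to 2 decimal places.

Periodic yield y = 0.0915.
  t   CF        PV=CF/(1+0.0915)^t    t·PV
  1       650.00       595.5108       595.5108
  2       650.00       545.5893     1,091.1787
  3       650.00       499.8528     1,499.5584
  4       650.00       457.9504     1,831.8014
  5       650.00       419.5606     2,097.8028
  6       650.00       384.3890     2,306.3338
  7    10,650.00     5,770.1012    40,390.7081
  Σ                  8,672.9540    49,812.8940
P = 8,672.9540; D_Mac = 5.74347 yrs; D_mod = 5.26200 yrs.
DV01 ≈ 5.26200 × 8,672.9540 × 0.0001 = 4.563710.

€4.56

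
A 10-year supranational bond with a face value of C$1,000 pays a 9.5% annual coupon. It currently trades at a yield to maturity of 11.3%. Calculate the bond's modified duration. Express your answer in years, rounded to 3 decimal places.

6.009 years

Periodic yield y = 0.113. First find Macaulay duration:
  t   CF        PV=CF/(1+0.113)^t    t·PV
  1        95.00        85.3549        85.3549
  2        95.00        76.6890       153.3781
  3        95.00        68.9030       206.7090
  4        95.00        61.9075       247.6298
  5        95.00        55.6222       278.1108
  6        95.00        49.9750       299.8499
  7        95.00        44.9011       314.3080
  8        95.00        40.3425       322.7396
  9        95.00        36.2466       326.2193
  10    1,095.00       375.3725     3,753.7252
  Σ                    895.3142     5,988.0246
P = 895.3142; Macaulay duration = 5,988.0246 / 895.3142 = 6.68818 years.
Modified duration = D_Mac / (1 + y) = 6.68818 / 1.113 = 6.00915 years.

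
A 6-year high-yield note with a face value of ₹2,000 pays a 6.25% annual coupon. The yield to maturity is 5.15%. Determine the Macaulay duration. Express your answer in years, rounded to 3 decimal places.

Periodic yield y = 0.0515. Discount each cash flow and weight by its year:
  t   CF        PV=CF/(1+0.0515)^t    t·PV
  1       125.00       118.8778       118.8778
  2       125.00       113.0554       226.1109
  3       125.00       107.5182       322.5547
  4       125.00       102.2523       409.0090
  5       125.00        97.2442       486.2209
  6     2,125.00     1,572.1836     9,433.1018
  Σ                  2,111.1316    10,995.8752
Price P = Σ PV = 2,111.1316.
Macaulay duration = Σ(t·PV) / P = 10,995.8752 / 2,111.1316 = 5.20852 years.

5.209 years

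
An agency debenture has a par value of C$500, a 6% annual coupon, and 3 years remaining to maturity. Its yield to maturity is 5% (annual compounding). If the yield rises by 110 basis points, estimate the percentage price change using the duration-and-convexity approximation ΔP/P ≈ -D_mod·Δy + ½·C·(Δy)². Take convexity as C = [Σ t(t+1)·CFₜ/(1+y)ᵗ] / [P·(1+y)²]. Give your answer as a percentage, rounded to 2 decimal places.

With y = 0.05:
  t   CF        PV=CF/(1+0.05)^t    t·PV        t(t+1)·PV
  1        30.00        28.5714        28.5714          57.1429
  2        30.00        27.2109        54.4218         163.2653
  3       530.00       457.8339     1,373.5018       5,494.0071
  Σ                    513.6162     1,456.4950       5,714.4153
P = 513.6162; D_Mac = 2.83577 yrs; D_mod = 2.70073 yrs; C = 10.09147.
Duration effect: -2.70073 × (+0.011) = -0.029708
Convexity effect: 0.5 × 10.09147 × (0.011)² = +0.0006105
ΔP/P ≈ -0.029708 + 0.0006105 = -0.029097 = -2.9097%.

-2.91%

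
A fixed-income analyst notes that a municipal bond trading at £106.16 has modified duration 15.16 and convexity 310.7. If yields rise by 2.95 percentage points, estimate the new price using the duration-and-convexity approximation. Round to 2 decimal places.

Duration effect: -D_mod·Δy = -15.16 × (+0.0295) = -0.447220
Convexity effect: ½·C·(Δy)² = 0.5 × 310.7 × (0.0295)² = +0.1351933375
ΔP/P ≈ -0.447220 + 0.1351933375 = -0.3120266625
New price ≈ 106.16 × (1 - 0.3120266625) = 73.035249509.

£73.04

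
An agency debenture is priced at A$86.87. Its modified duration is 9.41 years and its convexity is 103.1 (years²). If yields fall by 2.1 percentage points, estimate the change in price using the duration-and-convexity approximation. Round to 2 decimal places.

Duration effect: -D_mod·Δy = -9.41 × (-0.021) = +0.197610
Convexity effect: ½·C·(Δy)² = 0.5 × 103.1 × (-0.021)² = +0.02273355
ΔP/P ≈ +0.197610 + 0.02273355 = +0.22034355
ΔP ≈ 86.87 × (+0.22034355) = +19.1412441885.

+A$19.14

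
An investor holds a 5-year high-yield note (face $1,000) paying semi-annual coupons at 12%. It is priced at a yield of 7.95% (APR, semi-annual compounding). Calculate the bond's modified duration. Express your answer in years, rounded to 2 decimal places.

3.84 years

Periodic yield y = 0.03975. First find Macaulay duration:
  t   CF        PV=CF/(1+0.03975)^t    t·PV
  1        60.00        57.7062        57.7062
  2        60.00        55.5001       111.0001
  3        60.00        53.3783       160.1348
  4        60.00        51.3376       205.3504
  5        60.00        49.3749       246.8747
  6        60.00        47.4873       284.9239
  7        60.00        45.6719       319.7031
  8        60.00        43.9258       351.4065
  9        60.00        42.2465       380.2186
  10    1,060.00       717.8217     7,178.2169
  Σ                  1,164.4502     9,295.5352
P = 1,164.4502; Macaulay duration = 9,295.5352 / 1,164.4502 = 7.98277 half-year periods = 3.99138 years.
Modified duration = D_Mac / (1 + y) = 3.99138 / 1.03975 = 3.83879 years.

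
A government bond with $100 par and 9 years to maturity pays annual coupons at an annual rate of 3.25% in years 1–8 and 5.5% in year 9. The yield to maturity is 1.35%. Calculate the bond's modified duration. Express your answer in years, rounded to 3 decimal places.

7.944 years

Periodic yield y = 0.0135. First find Macaulay duration:
  t   CF        PV=CF/(1+0.0135)^t    t·PV
  1         3.25         3.2067         3.2067
  2         3.25         3.1640         6.3280
  3         3.25         3.1219         9.3656
  4         3.25         3.0803        12.3211
  5         3.25         3.0392        15.1962
  6         3.25         2.9988        17.9925
  7         3.25         2.9588        20.7117
  8         3.25         2.9194        23.3552
  9       105.50        93.5058       841.5525
  Σ                    117.9949       950.0293
P = 117.9949; Macaulay duration = 950.0293 / 117.9949 = 8.05145 years.
Modified duration = D_Mac / (1 + y) = 8.05145 / 1.0135 = 7.94420 years.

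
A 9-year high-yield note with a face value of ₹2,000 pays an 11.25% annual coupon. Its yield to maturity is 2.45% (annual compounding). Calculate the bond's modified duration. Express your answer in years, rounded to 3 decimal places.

6.641 years

Periodic yield y = 0.0245. First find Macaulay duration:
  t   CF        PV=CF/(1+0.0245)^t    t·PV
  1       225.00       219.6193       219.6193
  2       225.00       214.3673       428.7347
  3       225.00       209.2409       627.7228
  4       225.00       204.2371       816.9485
  5       225.00       199.3530       996.7648
  6       225.00       194.5856     1,167.5137
  7       225.00       189.9323     1,329.5260
  8       225.00       185.3902     1,483.1217
  9     2,225.00     1,789.4615    16,105.1532
  Σ                  3,406.1872    23,175.1047
P = 3,406.1872; Macaulay duration = 23,175.1047 / 3,406.1872 = 6.80383 years.
Modified duration = D_Mac / (1 + y) = 6.80383 / 1.0245 = 6.64112 years.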